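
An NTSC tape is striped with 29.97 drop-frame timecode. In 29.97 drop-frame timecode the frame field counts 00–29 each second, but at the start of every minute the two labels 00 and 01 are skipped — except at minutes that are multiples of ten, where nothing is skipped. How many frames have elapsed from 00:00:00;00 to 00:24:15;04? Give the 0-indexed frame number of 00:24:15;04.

Complete 10-minute blocks: 2, each 17982 frames → 35964.
Remaining 4 whole minutes in the current block: 1800 + 3 × 1798 = 7194 frames.
Within the current minute: 15 × 30 + 4 − 2 = 452 (labels ;00/;01 skipped at this minute). Total = 35964 + 7194 + 452 = 43610.

43610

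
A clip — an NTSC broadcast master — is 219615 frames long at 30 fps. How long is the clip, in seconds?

Running time = 219615 / (30) = 7320.5 s.

7320.5 seconds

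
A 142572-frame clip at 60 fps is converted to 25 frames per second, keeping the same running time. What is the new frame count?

59405 frames

Target frames = source frames × (target rate / source rate) = 142572 × (25)/(60) = 142572 × 5/12 = 59405.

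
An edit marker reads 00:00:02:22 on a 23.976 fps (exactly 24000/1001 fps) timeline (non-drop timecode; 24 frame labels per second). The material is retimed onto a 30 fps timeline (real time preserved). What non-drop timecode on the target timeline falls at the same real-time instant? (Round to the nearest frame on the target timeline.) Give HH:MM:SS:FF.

Source frame index: (0×3600 + 0×60 + 2) × 24 + 22 = 70.
Real time: 70 / (24000/1001) = 7007/2400 s.
Target frame: (7007/2400) × (30) = 7007/80 ≈ 87.588 → 88.
At 30 labels/s: frame 88 → 00:00:02:28.

00:00:02:28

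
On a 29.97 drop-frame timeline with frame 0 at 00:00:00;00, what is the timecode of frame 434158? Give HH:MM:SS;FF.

04:01:26;12

Ten DF minutes hold 17982 frames, so frame 434158 lies in block 24 (frames 431568–449549) with 2590 frames into that block.
The block's first minute is 1800 frames and the rest 1798 each; 2590 frames reaches minute 1, so 24 × 18 + 1 × 2 = 434 labels have been skipped so far.
Adding those back, label number 434158 + 434 = 434592 at 30 labels/s is 14486 s + 12 f = 4 h 1 min 26 s frame 12, i.e. 04:01:26;12.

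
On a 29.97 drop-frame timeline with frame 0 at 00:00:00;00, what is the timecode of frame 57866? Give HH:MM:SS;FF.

Ten DF minutes hold 17982 frames, so frame 57866 lies in block 3 (frames 53946–71927) with 3920 frames into that block.
The block's first minute is 1800 frames and the rest 1798 each; 3920 frames reaches minute 2, so 3 × 18 + 2 × 2 = 58 labels have been skipped so far.
Adding those back, label number 57866 + 58 = 57924 at 30 labels/s is 1930 s + 24 f = 0 h 32 min 10 s frame 24, i.e. 00:32:10;24.

00:32:10;24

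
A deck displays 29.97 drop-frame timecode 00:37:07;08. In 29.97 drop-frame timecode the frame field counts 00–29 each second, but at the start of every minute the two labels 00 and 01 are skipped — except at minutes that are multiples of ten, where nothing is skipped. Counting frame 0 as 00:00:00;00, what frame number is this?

As if non-drop at 30 labels/s: (0 × 3600 + 37 × 60 + 7) × 30 + 8 = 66818.
Minute boundaries passed: 37; those not divisible by 10: 37 − 3 = 34; dropped labels = 2 × 34 = 68.
Actual frame index = 66818 − 68 = 66750.

66750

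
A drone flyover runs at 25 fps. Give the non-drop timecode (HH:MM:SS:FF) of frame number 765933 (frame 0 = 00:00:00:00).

08:30:37:08

765933 ÷ 25 = 30637 full seconds, remainder 8 frames.
30637 s = 8 h 30 min 37 s.
Timecode: 08:30:37:08.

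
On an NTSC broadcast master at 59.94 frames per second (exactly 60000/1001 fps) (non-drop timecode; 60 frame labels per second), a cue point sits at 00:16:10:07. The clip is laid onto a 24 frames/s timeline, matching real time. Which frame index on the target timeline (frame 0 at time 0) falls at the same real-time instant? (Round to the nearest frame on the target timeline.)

Source frame index: (0×3600 + 16×60 + 10) × 60 + 7 = 58207.
Real time: 58207 / (60000/1001) = 58265207/60000 s.
Target frame: (58265207/60000) × (24) = 58265207/2500 ≈ 23306.083 → 23306.

frame 23306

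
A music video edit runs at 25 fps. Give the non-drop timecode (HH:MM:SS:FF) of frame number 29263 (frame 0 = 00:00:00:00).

00:19:30:13

29263 ÷ 25 = 1170 full seconds, remainder 13 frames.
1170 s = 0 h 19 min 30 s.
Timecode: 00:19:30:13.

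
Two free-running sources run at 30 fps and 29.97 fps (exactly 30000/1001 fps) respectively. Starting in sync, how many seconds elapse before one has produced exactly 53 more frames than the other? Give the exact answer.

The gap grows by |30000/1001 − 30| = 30/1001 frames per second.
Time for a 53-frame gap: 53 ÷ (30/1001) = 53053/30 s.

53053/30 seconds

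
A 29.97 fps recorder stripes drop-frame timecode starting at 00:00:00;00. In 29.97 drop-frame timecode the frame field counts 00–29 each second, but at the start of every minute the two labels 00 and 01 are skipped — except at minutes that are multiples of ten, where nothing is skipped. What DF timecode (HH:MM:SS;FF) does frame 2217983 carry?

20:33:26;23

Ten DF minutes hold 17982 frames, so frame 2217983 lies in block 123 (frames 2211786–2229767) with 6197 frames into that block.
The block's first minute is 1800 frames and the rest 1798 each; 6197 frames reaches minute 3, so 123 × 18 + 3 × 2 = 2220 labels have been skipped so far.
Adding those back, label number 2217983 + 2220 = 2220203 at 30 labels/s is 74006 s + 23 f = 20 h 33 min 26 s frame 23, i.e. 20:33:26;23.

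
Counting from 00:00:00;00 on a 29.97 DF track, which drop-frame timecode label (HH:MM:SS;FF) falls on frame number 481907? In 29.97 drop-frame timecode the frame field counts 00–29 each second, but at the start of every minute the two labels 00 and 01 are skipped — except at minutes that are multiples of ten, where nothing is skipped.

04:27:59;19

Ten DF minutes hold 17982 frames, so frame 481907 lies in block 26 (frames 467532–485513) with 14375 frames into that block.
The block's first minute is 1800 frames and the rest 1798 each; 14375 frames reaches minute 7, so 26 × 18 + 7 × 2 = 482 labels have been skipped so far.
Adding those back, label number 481907 + 482 = 482389 at 30 labels/s is 16079 s + 19 f = 4 h 27 min 59 s frame 19, i.e. 04:27:59;19.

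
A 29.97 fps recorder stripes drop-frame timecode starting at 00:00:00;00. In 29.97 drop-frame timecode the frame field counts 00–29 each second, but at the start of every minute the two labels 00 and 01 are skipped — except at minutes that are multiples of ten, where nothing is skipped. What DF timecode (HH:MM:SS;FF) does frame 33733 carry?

00:18:45;17

Each 10-minute DF block holds 10 × 60 × 30 − 9 × 2 = 17982 frames. 33733 ÷ 17982 → 1 full block, remainder 15751.
Within the partial block the first minute is 1800 frames and each further minute 1798, so 8 further minute boundaries passed. Total skipped labels = 18 × 1 + 2 × 8 = 34.
Non-drop label index = 33733 + 34 = 33767; at 30 labels/s that is 00:18:45:17, i.e. DF 00:18:45;17.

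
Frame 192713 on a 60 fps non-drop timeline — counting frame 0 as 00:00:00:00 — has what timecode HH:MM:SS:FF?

192713 ÷ 60 = 3211 full seconds, remainder 53 frames.
3211 s = 0 h 53 min 31 s.
Timecode: 00:53:31:53.

00:53:31:53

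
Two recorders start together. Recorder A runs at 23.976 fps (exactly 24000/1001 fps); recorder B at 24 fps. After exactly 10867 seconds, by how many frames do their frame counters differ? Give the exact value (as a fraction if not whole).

A emits 24000/1001 × 10867 = 260808000/1001 frames; B emits 24 × 10867 = 260808.
Difference = 260808/1001 frames (≈ 260.5475); B is ahead of A.

260808/1001 frames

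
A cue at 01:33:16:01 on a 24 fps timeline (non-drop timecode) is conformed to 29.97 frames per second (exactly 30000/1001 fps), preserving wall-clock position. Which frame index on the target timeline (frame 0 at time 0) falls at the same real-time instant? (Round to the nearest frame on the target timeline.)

frame 167714

Source frame index: (1×3600 + 33×60 + 16) × 24 + 1 = 134305.
Real time: 134305 / (24) = 134305/24 s.
Target frame: (134305/24) × (30000/1001) = 167881250/1001 ≈ 167713.536 → 167714.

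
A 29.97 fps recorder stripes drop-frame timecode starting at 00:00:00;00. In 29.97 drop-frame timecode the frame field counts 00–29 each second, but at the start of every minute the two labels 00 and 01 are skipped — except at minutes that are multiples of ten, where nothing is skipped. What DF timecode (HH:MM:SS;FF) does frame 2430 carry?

00:01:21;02

Each 10-minute DF block holds 10 × 60 × 30 − 9 × 2 = 17982 frames. 2430 ÷ 17982 → 0 full blocks, remainder 2430.
Within the partial block the first minute is 1800 frames and each further minute 1798, so 1 further minute boundary passed. Total skipped labels = 18 × 0 + 2 × 1 = 2.
Non-drop label index = 2430 + 2 = 2432; at 30 labels/s that is 00:01:21:02, i.e. DF 00:01:21;02.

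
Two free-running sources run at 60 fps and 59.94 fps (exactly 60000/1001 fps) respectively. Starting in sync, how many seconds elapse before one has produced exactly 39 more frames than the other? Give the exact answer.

650.65 seconds

The gap grows by |60000/1001 − 60| = 60/1001 frames per second.
Time for a 39-frame gap: 39 ÷ (60/1001) = 650.65 s.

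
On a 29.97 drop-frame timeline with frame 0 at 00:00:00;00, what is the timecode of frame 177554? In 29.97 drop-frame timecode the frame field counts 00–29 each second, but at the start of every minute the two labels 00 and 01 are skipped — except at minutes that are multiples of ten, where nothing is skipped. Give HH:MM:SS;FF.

Ten DF minutes hold 17982 frames, so frame 177554 lies in block 9 (frames 161838–179819) with 15716 frames into that block.
The block's first minute is 1800 frames and the rest 1798 each; 15716 frames reaches minute 8, so 9 × 18 + 8 × 2 = 178 labels have been skipped so far.
Adding those back, label number 177554 + 178 = 177732 at 30 labels/s is 5924 s + 12 f = 1 h 38 min 44 s frame 12, i.e. 01:38:44;12.

01:38:44;12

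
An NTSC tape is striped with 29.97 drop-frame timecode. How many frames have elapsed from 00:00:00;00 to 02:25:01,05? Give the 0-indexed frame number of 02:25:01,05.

As if non-drop at 30 labels/s: (2 × 3600 + 25 × 60 + 1) × 30 + 5 = 261035.
Minute boundaries passed: 145; those not divisible by 10: 145 − 14 = 131; dropped labels = 2 × 131 = 262.
Actual frame index = 261035 − 262 = 260773.

260773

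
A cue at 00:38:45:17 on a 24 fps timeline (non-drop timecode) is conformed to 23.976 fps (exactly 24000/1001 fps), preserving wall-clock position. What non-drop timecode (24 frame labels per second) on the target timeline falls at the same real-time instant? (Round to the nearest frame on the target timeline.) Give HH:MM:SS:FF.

Source frame index: (0×3600 + 38×60 + 45) × 24 + 17 = 55817.
Real time: 55817 / (24) = 55817/24 s.
Target frame: (55817/24) × (24000/1001) = 55817000/1001 ≈ 55761.239 → 55761.
At 24 labels/s: frame 55761 → 00:38:43:09.

00:38:43:09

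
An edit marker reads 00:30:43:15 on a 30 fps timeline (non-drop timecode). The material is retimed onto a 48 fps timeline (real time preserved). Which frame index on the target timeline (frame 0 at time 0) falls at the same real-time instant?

frame 88488

Source frame index: (0×3600 + 30×60 + 43) × 30 + 15 = 55305.
Real time: 55305 / (30) = 3687/2 s.
Target frame: (3687/2) × (48) = 88488.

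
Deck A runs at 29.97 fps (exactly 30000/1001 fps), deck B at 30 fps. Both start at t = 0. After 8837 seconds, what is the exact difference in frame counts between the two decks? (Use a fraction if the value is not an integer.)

A emits 30000/1001 × 8837 = 265110000/1001 frames; B emits 30 × 8837 = 265110.
Difference = 265110/1001 frames (≈ 264.8452); B is ahead of A.

265110/1001 frames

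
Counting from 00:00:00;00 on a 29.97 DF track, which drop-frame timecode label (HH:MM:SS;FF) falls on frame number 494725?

04:35:07;11

Each 10-minute DF block holds 10 × 60 × 30 − 9 × 2 = 17982 frames. 494725 ÷ 17982 → 27 full blocks, remainder 9211.
Within the partial block the first minute is 1800 frames and each further minute 1798, so 5 further minute boundaries passed. Total skipped labels = 18 × 27 + 2 × 5 = 496.
Non-drop label index = 494725 + 496 = 495221; at 30 labels/s that is 04:35:07:11, i.e. DF 04:35:07;11.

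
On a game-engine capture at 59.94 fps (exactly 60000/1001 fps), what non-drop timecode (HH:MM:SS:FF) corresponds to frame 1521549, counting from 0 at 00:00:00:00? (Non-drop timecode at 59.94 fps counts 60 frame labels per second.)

1521549 ÷ 60 = 25359 full seconds, remainder 9 frames.
25359 s = 7 h 2 min 39 s.
Timecode: 07:02:39:09.

07:02:39:09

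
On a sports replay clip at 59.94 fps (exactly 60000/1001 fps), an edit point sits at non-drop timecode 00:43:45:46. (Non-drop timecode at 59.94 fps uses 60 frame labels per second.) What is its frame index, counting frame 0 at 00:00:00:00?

157546

Total seconds to the label: (0 × 3600 + 43 × 60 + 45) = 2625.
Frame index = 2625 × 60 + 46 = 157546.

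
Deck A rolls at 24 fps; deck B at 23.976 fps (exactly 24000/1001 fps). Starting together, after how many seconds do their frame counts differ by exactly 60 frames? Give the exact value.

The gap grows by |24000/1001 − 24| = 24/1001 frames per second.
Time for a 60-frame gap: 60 ÷ (24/1001) = 2502.5 s.

2502.5 seconds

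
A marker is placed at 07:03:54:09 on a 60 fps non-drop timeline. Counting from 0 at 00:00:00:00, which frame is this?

Total seconds to the label: (7 × 3600 + 3 × 60 + 54) = 25434.
Frame index = 25434 × 60 + 9 = 1526049.

1526049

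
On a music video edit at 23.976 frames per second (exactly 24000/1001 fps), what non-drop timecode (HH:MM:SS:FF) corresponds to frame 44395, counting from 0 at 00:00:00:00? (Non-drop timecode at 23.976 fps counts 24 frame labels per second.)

44395 ÷ 24 = 1849 full seconds, remainder 19 frames.
1849 s = 0 h 30 min 49 s.
Timecode: 00:30:49:19.

00:30:49:19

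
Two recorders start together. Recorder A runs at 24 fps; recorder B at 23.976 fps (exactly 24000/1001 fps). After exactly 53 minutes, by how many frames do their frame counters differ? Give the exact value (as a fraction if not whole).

53 min = 3180 s.
A emits 24 × 3180 = 76320 frames; B emits 24000/1001 × 3180 = 76320000/1001.
Difference = 76320/1001 frames (≈ 76.2438); B is behind A.

76320/1001 frames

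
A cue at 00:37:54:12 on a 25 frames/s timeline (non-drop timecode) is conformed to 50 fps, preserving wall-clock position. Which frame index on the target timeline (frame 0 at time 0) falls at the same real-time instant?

Source frame index: (0×3600 + 37×60 + 54) × 25 + 12 = 56862.
Real time: 56862 / (25) = 56862/25 s.
Target frame: (56862/25) × (50) = 113724.

frame 113724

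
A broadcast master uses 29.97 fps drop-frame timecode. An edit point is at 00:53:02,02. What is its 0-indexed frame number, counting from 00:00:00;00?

As if non-drop at 30 labels/s: (0 × 3600 + 53 × 60 + 2) × 30 + 2 = 95462.
Minute boundaries passed: 53; those not divisible by 10: 53 − 5 = 48; dropped labels = 2 × 48 = 96.
Actual frame index = 95462 − 96 = 95366.

95366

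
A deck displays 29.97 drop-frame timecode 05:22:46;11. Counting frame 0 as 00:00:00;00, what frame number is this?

As if non-drop at 30 labels/s: (5 × 3600 + 22 × 60 + 46) × 30 + 11 = 580991.
Minute boundaries passed: 322; those not divisible by 10: 322 − 32 = 290; dropped labels = 2 × 290 = 580.
Actual frame index = 580991 − 580 = 580411.

580411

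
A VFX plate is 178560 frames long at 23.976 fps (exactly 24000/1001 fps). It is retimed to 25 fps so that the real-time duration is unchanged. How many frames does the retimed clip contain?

186186 frames

Target frames = source frames × (target rate / source rate) = 178560 × (25)/(24000/1001) = 178560 × 1001/960 = 186186.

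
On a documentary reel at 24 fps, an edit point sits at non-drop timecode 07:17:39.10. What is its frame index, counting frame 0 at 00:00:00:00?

frame 630226

Total seconds to the label: (7 × 3600 + 17 × 60 + 39) = 26259.
Frame index = 26259 × 24 + 10 = 630226.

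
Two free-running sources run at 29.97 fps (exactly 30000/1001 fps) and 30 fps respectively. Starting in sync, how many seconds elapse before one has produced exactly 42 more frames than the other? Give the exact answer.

1401.4 seconds

The gap grows by |30 − 30000/1001| = 30/1001 frames per second.
Time for a 42-frame gap: 42 ÷ (30/1001) = 1401.4 s.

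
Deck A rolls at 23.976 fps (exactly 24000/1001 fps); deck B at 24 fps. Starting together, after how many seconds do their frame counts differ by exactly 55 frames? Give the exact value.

The gap grows by |24 − 24000/1001| = 24/1001 frames per second.
Time for a 55-frame gap: 55 ÷ (24/1001) = 55055/24 s.

55055/24 seconds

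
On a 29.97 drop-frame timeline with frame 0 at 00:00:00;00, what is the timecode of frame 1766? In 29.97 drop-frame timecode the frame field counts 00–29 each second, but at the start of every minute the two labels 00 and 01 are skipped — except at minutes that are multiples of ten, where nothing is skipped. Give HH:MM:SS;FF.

Ten DF minutes hold 17982 frames, so frame 1766 lies in block 0 (frames 0–17981) with 1766 frames into that block.
The block's first minute is 1800 frames and the rest 1798 each; 1766 frames reaches minute 0, so 0 × 18 + 0 × 2 = 0 labels have been skipped so far.
Adding those back, label number 1766 + 0 = 1766 at 30 labels/s is 58 s + 26 f = 0 h 0 min 58 s frame 26, i.e. 00:00:58;26.

00:00:58;26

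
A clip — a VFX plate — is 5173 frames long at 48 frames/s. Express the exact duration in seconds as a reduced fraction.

Running time = 5173 ÷ (48) = 5173 × 1/48 = 5173/48 s.

5173/48 seconds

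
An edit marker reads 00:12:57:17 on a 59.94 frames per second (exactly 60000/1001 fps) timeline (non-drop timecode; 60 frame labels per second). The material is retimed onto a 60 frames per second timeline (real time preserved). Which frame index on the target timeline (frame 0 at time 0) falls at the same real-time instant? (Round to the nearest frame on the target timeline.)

frame 46684

Source frame index: (0×3600 + 12×60 + 57) × 60 + 17 = 46637.
Real time: 46637 / (60000/1001) = 46683637/60000 s.
Target frame: (46683637/60000) × (60) = 46683637/1000 ≈ 46683.637 → 46684.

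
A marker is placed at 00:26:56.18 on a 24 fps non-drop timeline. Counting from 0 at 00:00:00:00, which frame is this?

Total seconds to the label: (0 × 3600 + 26 × 60 + 56) = 1616.
Frame index = 1616 × 24 + 18 = 38802.

frame 38802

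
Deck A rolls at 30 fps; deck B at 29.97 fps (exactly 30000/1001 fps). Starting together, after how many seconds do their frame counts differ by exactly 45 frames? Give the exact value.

1501.5 seconds

The gap grows by |30000/1001 − 30| = 30/1001 frames per second.
Time for a 45-frame gap: 45 ÷ (30/1001) = 1501.5 s.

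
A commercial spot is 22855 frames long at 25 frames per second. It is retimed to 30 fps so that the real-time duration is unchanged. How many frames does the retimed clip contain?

Target frames = source frames × (target rate / source rate) = 22855 × (30)/(25) = 22855 × 6/5 = 27426.

27426 frames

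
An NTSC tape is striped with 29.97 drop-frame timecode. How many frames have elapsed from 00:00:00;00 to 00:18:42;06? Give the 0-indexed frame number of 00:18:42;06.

As if non-drop at 30 labels/s: (0 × 3600 + 18 × 60 + 42) × 30 + 6 = 33666.
Minute boundaries passed: 18; those not divisible by 10: 18 − 1 = 17; dropped labels = 2 × 17 = 34.
Actual frame index = 33666 − 34 = 33632.

33632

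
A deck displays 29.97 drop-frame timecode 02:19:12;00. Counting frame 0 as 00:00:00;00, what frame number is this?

250308

Complete 10-minute blocks: 13, each 17982 frames → 233766.
Remaining 9 whole minutes in the current block: 1800 + 8 × 1798 = 16184 frames.
Within the current minute: 12 × 30 + 0 − 2 = 358 (labels ;00/;01 skipped at this minute). Total = 233766 + 16184 + 358 = 250308.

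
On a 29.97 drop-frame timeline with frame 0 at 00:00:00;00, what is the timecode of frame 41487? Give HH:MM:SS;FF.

Each 10-minute DF block holds 10 × 60 × 30 − 9 × 2 = 17982 frames. 41487 ÷ 17982 → 2 full blocks, remainder 5523.
Within the partial block the first minute is 1800 frames and each further minute 1798, so 3 further minute boundaries passed. Total skipped labels = 18 × 2 + 2 × 3 = 42.
Non-drop label index = 41487 + 42 = 41529; at 30 labels/s that is 00:23:04:09, i.e. DF 00:23:04;09.

00:23:04;09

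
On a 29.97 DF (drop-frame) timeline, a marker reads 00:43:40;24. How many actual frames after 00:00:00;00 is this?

78546

As if non-drop at 30 labels/s: (0 × 3600 + 43 × 60 + 40) × 30 + 24 = 78624.
Minute boundaries passed: 43; those not divisible by 10: 43 − 4 = 39; dropped labels = 2 × 39 = 78.
Actual frame index = 78624 − 78 = 78546.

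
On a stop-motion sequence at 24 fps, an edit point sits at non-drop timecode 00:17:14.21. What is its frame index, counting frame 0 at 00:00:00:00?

Total seconds to the label: (0 × 3600 + 17 × 60 + 14) = 1034.
Frame index = 1034 × 24 + 21 = 24837.

frame 24837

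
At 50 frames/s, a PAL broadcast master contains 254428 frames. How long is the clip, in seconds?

5088.56 seconds

Running time = 254428 / (50) = 5088.56 s.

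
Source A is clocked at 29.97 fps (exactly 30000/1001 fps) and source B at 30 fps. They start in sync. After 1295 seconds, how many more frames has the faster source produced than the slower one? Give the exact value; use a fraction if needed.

5550/143 frames

A emits 30000/1001 × 1295 = 5550000/143 frames; B emits 30 × 1295 = 38850.
Difference = 5550/143 frames (≈ 38.8112); B is ahead of A.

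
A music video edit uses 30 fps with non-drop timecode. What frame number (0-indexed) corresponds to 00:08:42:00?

Total seconds to the label: (0 × 3600 + 8 × 60 + 42) = 522.
Frame index = 522 × 30 + 0 = 15660.

frame 15660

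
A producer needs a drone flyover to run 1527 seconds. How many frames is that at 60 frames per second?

Frames = 1527 × 60 = 91620.

91620 frames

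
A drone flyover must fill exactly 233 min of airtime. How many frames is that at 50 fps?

233 min = 13980 s.
Frames = 13980 × 50 = 699000.

699000 frames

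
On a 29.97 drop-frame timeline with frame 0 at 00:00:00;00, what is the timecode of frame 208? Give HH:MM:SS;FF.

Ten DF minutes hold 17982 frames, so frame 208 lies in block 0 (frames 0–17981) with 208 frames into that block.
The block's first minute is 1800 frames and the rest 1798 each; 208 frames reaches minute 0, so 0 × 18 + 0 × 2 = 0 labels have been skipped so far.
Adding those back, label number 208 + 0 = 208 at 30 labels/s is 6 s + 28 f = 0 h 0 min 6 s frame 28, i.e. 00:00:06;28.

00:00:06;28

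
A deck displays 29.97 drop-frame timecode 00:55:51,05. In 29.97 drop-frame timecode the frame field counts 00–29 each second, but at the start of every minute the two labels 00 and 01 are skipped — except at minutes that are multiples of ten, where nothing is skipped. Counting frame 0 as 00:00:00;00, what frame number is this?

As if non-drop at 30 labels/s: (0 × 3600 + 55 × 60 + 51) × 30 + 5 = 100535.
Minute boundaries passed: 55; those not divisible by 10: 55 − 5 = 50; dropped labels = 2 × 50 = 100.
Actual frame index = 100535 − 100 = 100435.

100435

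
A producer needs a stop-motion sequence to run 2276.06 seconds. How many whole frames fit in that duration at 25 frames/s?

Frames = 2276.06 × 25 = 113803/2 ≈ 56901.5000.
Complete frames: 56901.

56901 frames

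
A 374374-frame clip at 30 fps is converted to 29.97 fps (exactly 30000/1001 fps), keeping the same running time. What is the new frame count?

374000 frames

Target frames = source frames × (target rate / source rate) = 374374 × (30000/1001)/(30) = 374374 × 1000/1001 = 374000.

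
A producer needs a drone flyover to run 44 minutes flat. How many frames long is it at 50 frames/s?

44 min = 2640 s.
Frames = 2640 × 50 = 132000.

132000 frames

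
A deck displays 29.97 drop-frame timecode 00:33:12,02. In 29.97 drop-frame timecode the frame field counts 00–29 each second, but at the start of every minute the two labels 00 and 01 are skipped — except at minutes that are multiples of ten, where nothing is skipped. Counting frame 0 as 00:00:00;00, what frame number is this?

59702

Complete 10-minute blocks: 3, each 17982 frames → 53946.
Remaining 3 whole minutes in the current block: 1800 + 2 × 1798 = 5396 frames.
Within the current minute: 12 × 30 + 2 − 2 = 360 (labels ;00/;01 skipped at this minute). Total = 53946 + 5396 + 360 = 59702.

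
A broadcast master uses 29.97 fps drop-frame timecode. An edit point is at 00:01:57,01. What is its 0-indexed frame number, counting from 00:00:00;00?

3509

As if non-drop at 30 labels/s: (0 × 3600 + 1 × 60 + 57) × 30 + 1 = 3511.
Minute boundaries passed: 1; those not divisible by 10: 1 − 0 = 1; dropped labels = 2 × 1 = 2.
Actual frame index = 3511 − 2 = 3509.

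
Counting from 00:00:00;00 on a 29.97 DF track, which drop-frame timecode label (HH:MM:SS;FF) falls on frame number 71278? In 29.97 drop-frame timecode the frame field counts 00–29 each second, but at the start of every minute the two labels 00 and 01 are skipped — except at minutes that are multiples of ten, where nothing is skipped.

00:39:38;10

Each 10-minute DF block holds 10 × 60 × 30 − 9 × 2 = 17982 frames. 71278 ÷ 17982 → 3 full blocks, remainder 17332.
Within the partial block the first minute is 1800 frames and each further minute 1798, so 9 further minute boundaries passed. Total skipped labels = 18 × 3 + 2 × 9 = 72.
Non-drop label index = 71278 + 72 = 71350; at 30 labels/s that is 00:39:38:10, i.e. DF 00:39:38;10.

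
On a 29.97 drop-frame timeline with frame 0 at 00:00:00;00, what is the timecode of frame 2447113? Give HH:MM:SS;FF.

22:40:52;01

Ten DF minutes hold 17982 frames, so frame 2447113 lies in block 136 (frames 2445552–2463533) with 1561 frames into that block.
The block's first minute is 1800 frames and the rest 1798 each; 1561 frames reaches minute 0, so 136 × 18 + 0 × 2 = 2448 labels have been skipped so far.
Adding those back, label number 2447113 + 2448 = 2449561 at 30 labels/s is 81652 s + 1 f = 22 h 40 min 52 s frame 1, i.e. 22:40:52;01.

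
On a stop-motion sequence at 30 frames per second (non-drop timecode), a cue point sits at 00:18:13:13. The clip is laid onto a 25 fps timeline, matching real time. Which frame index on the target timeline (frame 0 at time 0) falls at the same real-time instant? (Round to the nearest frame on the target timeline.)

Source frame index: (0×3600 + 18×60 + 13) × 30 + 13 = 32803.
Real time: 32803 / (30) = 32803/30 s.
Target frame: (32803/30) × (25) = 164015/6 ≈ 27335.833 → 27336.

frame 27336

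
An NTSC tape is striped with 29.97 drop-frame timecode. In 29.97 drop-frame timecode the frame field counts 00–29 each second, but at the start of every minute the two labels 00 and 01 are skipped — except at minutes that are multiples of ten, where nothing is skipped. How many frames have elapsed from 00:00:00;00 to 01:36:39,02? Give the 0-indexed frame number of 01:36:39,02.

As if non-drop at 30 labels/s: (1 × 3600 + 36 × 60 + 39) × 30 + 2 = 173972.
Minute boundaries passed: 96; those not divisible by 10: 96 − 9 = 87; dropped labels = 2 × 87 = 174.
Actual frame index = 173972 − 174 = 173798.

173798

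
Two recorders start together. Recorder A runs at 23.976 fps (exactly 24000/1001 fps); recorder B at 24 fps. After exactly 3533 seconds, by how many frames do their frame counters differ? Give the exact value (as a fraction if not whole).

A emits 24000/1001 × 3533 = 84792000/1001 frames; B emits 24 × 3533 = 84792.
Difference = 84792/1001 frames (≈ 84.7073); B is ahead of A.

84792/1001 frames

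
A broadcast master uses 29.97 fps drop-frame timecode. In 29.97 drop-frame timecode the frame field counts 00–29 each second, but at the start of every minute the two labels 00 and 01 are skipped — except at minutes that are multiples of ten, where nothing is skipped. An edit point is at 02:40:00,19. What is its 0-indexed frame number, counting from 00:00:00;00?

287731

As if non-drop at 30 labels/s: (2 × 3600 + 40 × 60 + 0) × 30 + 19 = 288019.
Minute boundaries passed: 160; those not divisible by 10: 160 − 16 = 144; dropped labels = 2 × 144 = 288.
Actual frame index = 288019 − 288 = 287731.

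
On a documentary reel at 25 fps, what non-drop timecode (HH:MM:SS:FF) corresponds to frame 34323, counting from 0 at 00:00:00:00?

34323 ÷ 25 = 1372 full seconds, remainder 23 frames.
1372 s = 0 h 22 min 52 s.
Timecode: 00:22:52:23.

00:22:52:23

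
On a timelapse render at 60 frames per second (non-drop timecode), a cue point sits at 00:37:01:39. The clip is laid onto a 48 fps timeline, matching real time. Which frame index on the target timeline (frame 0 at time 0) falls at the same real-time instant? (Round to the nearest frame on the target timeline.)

Source frame index: (0×3600 + 37×60 + 1) × 60 + 39 = 133299.
Real time: 133299 / (60) = 44433/20 s.
Target frame: (44433/20) × (48) = 533196/5 ≈ 106639.200 → 106639.

frame 106639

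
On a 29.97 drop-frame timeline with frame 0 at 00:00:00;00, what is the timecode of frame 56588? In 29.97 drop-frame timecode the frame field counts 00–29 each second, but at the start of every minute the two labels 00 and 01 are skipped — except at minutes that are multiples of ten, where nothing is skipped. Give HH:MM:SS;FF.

00:31:28;04

Each 10-minute DF block holds 10 × 60 × 30 − 9 × 2 = 17982 frames. 56588 ÷ 17982 → 3 full blocks, remainder 2642.
Within the partial block the first minute is 1800 frames and each further minute 1798, so 1 further minute boundary passed. Total skipped labels = 18 × 3 + 2 × 1 = 56.
Non-drop label index = 56588 + 56 = 56644; at 30 labels/s that is 00:31:28:04, i.e. DF 00:31:28;04.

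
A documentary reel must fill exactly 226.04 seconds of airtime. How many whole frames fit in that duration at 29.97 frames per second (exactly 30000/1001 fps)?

Frames = 226.04 × 30000/1001 = 6781200/1001 ≈ 6774.4256.
Complete frames: 6774.

6774 frames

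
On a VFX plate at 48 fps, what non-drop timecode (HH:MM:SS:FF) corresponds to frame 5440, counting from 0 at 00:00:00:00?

5440 ÷ 48 = 113 full seconds, remainder 16 frames.
113 s = 0 h 1 min 53 s.
Timecode: 00:01:53:16.

00:01:53:16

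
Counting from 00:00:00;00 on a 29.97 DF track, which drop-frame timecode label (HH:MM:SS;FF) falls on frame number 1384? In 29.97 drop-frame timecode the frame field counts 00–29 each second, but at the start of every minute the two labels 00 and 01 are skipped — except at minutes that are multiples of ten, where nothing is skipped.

00:00:46;04

Ten DF minutes hold 17982 frames, so frame 1384 lies in block 0 (frames 0–17981) with 1384 frames into that block.
The block's first minute is 1800 frames and the rest 1798 each; 1384 frames reaches minute 0, so 0 × 18 + 0 × 2 = 0 labels have been skipped so far.
Adding those back, label number 1384 + 0 = 1384 at 30 labels/s is 46 s + 4 f = 0 h 0 min 46 s frame 4, i.e. 00:00:46;04.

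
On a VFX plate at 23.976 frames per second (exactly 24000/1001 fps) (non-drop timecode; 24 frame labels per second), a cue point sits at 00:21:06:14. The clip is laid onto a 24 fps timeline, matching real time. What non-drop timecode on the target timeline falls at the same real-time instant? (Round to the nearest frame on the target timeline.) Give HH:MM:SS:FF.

00:21:07:20

Source frame index: (0×3600 + 21×60 + 6) × 24 + 14 = 30398.
Real time: 30398 / (24000/1001) = 15214199/12000 s.
Target frame: (15214199/12000) × (24) = 15214199/500 ≈ 30428.398 → 30428.
At 24 labels/s: frame 30428 → 00:21:07:20.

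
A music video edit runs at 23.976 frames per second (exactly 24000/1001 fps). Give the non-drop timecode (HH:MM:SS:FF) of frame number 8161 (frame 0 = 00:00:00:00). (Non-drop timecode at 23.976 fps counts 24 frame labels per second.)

8161 ÷ 24 = 340 full seconds, remainder 1 frame.
340 s = 0 h 5 min 40 s.
Timecode: 00:05:40:01.

00:05:40:01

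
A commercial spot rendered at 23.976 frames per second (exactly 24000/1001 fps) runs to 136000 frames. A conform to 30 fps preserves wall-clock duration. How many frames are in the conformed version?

170170 frames

Target frames = source frames × (target rate / source rate) = 136000 × (30)/(24000/1001) = 136000 × 1001/800 = 170170.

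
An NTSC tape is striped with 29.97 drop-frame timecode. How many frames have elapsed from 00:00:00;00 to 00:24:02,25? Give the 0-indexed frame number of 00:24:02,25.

As if non-drop at 30 labels/s: (0 × 3600 + 24 × 60 + 2) × 30 + 25 = 43285.
Minute boundaries passed: 24; those not divisible by 10: 24 − 2 = 22; dropped labels = 2 × 22 = 44.
Actual frame index = 43285 − 44 = 43241.

43241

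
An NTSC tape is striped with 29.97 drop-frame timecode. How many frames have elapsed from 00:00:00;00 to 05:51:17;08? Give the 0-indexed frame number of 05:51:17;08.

Complete 10-minute blocks: 35, each 17982 frames → 629370.
Remaining 1 whole minute in the current block: 1800 + 0 × 1798 = 1800 frames.
Within the current minute: 17 × 30 + 8 − 2 = 516 (labels ;00/;01 skipped at this minute). Total = 629370 + 1800 + 516 = 631686.

631686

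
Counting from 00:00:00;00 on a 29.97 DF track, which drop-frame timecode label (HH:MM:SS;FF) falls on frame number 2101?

00:01:10;03

Each 10-minute DF block holds 10 × 60 × 30 − 9 × 2 = 17982 frames. 2101 ÷ 17982 → 0 full blocks, remainder 2101.
Within the partial block the first minute is 1800 frames and each further minute 1798, so 1 further minute boundary passed. Total skipped labels = 18 × 0 + 2 × 1 = 2.
Non-drop label index = 2101 + 2 = 2103; at 30 labels/s that is 00:01:10:03, i.e. DF 00:01:10;03.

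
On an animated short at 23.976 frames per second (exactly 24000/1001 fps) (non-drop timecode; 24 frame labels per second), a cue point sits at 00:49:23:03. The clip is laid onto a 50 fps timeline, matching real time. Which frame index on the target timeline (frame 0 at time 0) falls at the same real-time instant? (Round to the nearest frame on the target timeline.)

frame 148304

Source frame index: (0×3600 + 49×60 + 23) × 24 + 3 = 71115.
Real time: 71115 / (24000/1001) = 4745741/1600 s.
Target frame: (4745741/1600) × (50) = 4745741/32 ≈ 148304.406 → 148304.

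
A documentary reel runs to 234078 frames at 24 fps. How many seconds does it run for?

Running time = 234078 / (24) = 9753.25 s.

9753.25 seconds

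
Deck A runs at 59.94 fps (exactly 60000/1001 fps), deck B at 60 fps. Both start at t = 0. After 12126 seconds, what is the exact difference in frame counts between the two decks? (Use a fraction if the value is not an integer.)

727560/1001 frames

A emits 60000/1001 × 12126 = 727560000/1001 frames; B emits 60 × 12126 = 727560.
Difference = 727560/1001 frames (≈ 726.8332); B is ahead of A.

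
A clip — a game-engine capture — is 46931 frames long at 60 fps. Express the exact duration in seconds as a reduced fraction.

Running time = 46931 ÷ (60) = 46931 × 1/60 = 46931/60 s.

46931/60 seconds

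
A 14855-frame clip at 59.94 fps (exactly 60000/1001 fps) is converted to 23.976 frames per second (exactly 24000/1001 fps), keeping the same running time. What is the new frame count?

Target frames = source frames × (target rate / source rate) = 14855 × (24000/1001)/(60000/1001) = 14855 × 2/5 = 5942.

5942 frames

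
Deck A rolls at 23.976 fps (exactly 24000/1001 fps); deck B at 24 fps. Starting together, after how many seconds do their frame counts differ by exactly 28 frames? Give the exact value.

The gap grows by |24 − 24000/1001| = 24/1001 frames per second.
Time for a 28-frame gap: 28 ÷ (24/1001) = 7007/6 s.

7007/6 seconds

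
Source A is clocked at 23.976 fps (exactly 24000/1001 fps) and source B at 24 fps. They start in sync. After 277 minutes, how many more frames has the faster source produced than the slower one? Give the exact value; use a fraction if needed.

398880/1001 frames

277 min = 16620 s.
A emits 24000/1001 × 16620 = 398880000/1001 frames; B emits 24 × 16620 = 398880.
Difference = 398880/1001 frames (≈ 398.4815); B is ahead of A.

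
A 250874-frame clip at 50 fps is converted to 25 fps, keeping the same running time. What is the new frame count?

Frames at target rate = 250874 × (25) / (50) = 125437.

125437 frames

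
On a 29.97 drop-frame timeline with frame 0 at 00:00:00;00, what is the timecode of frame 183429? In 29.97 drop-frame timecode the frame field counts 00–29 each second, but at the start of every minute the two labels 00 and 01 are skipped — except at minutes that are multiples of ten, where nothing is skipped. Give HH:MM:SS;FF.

Each 10-minute DF block holds 10 × 60 × 30 − 9 × 2 = 17982 frames. 183429 ÷ 17982 → 10 full blocks, remainder 3609.
Within the partial block the first minute is 1800 frames and each further minute 1798, so 2 further minute boundaries passed. Total skipped labels = 18 × 10 + 2 × 2 = 184.
Non-drop label index = 183429 + 184 = 183613; at 30 labels/s that is 01:42:00:13, i.e. DF 01:42:00;13.

01:42:00;13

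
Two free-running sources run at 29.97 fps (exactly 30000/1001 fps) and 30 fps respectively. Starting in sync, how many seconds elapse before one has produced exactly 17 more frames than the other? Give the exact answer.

The gap grows by |30 − 30000/1001| = 30/1001 frames per second.
Time for a 17-frame gap: 17 ÷ (30/1001) = 17017/30 s.

17017/30 seconds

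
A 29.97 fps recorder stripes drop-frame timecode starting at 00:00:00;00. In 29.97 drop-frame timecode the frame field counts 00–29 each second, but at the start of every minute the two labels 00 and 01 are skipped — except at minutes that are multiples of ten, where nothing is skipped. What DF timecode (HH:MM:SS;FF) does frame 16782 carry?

00:09:20;00

Ten DF minutes hold 17982 frames, so frame 16782 lies in block 0 (frames 0–17981) with 16782 frames into that block.
The block's first minute is 1800 frames and the rest 1798 each; 16782 frames reaches minute 9, so 0 × 18 + 9 × 2 = 18 labels have been skipped so far.
Adding those back, label number 16782 + 18 = 16800 at 30 labels/s is 560 s + 0 f = 0 h 9 min 20 s frame 0, i.e. 00:09:20;00.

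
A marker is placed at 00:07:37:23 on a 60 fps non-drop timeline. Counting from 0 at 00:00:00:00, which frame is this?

Total seconds to the label: (0 × 3600 + 7 × 60 + 37) = 457.
Frame index = 457 × 60 + 23 = 27443.

frame 27443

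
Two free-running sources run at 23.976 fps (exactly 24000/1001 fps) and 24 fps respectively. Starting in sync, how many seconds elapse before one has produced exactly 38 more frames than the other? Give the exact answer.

19019/12 seconds

The gap grows by |24 − 24000/1001| = 24/1001 frames per second.
Time for a 38-frame gap: 38 ÷ (24/1001) = 19019/12 s.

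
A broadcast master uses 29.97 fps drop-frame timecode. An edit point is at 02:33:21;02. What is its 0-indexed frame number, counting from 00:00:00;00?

275756

Complete 10-minute blocks: 15, each 17982 frames → 269730.
Remaining 3 whole minutes in the current block: 1800 + 2 × 1798 = 5396 frames.
Within the current minute: 21 × 30 + 2 − 2 = 630 (labels ;00/;01 skipped at this minute). Total = 269730 + 5396 + 630 = 275756.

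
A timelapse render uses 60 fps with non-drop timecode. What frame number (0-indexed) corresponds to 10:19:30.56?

frame 2230256

Total seconds to the label: (10 × 3600 + 19 × 60 + 30) = 37170.
Frame index = 37170 × 60 + 56 = 2230256.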